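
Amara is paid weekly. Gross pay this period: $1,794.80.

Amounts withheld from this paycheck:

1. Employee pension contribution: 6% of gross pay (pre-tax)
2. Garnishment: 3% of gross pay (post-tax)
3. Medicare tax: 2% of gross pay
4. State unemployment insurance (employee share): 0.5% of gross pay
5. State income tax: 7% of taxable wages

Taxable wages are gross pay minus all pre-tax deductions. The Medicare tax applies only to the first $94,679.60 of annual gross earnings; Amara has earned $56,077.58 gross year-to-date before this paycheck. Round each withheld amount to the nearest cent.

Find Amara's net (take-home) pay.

$1,470.30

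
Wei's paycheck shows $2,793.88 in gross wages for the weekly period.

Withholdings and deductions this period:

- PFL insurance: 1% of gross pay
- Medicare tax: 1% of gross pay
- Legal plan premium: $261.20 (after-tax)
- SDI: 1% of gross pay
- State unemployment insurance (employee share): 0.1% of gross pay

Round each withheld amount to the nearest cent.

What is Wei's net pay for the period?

Medicare tax: $2,793.88 × 0.01 = $27.94
PFL insurance: $2,793.88 × 0.01 = $27.94
SDI: $2,793.88 × 0.01 = $27.94
State unemployment insurance (employee share): $2,793.88 × 0.001 = $2.79
Legal plan premium: $261.20
Total deductions = $27.94 + $27.94 + $27.94 + $2.79 + $261.20 = $347.81
Net pay = $2,793.88 − $347.81 = $2,446.07

$2,446.07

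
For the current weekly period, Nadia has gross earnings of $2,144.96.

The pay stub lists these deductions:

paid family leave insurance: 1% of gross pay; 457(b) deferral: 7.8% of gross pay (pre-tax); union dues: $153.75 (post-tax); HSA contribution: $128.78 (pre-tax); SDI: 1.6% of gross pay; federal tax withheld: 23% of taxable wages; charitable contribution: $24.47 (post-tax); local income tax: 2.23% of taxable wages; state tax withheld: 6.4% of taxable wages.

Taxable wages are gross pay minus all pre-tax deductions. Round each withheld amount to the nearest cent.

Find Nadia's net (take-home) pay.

$1,030.08

457(b) deferral: $2,144.96 × 0.078 = $167.31
HSA contribution: $128.78
Pre-tax total = $167.31 + $128.78 = $296.09
Taxable wages = $2,144.96 − $296.09 = $1,848.87
Local income tax: $1,848.87 × 0.0223 = $41.23
State tax withheld: $1,848.87 × 0.064 = $118.33
Federal tax withheld: $1,848.87 × 0.23 = $425.24
SDI: $2,144.96 × 0.016 = $34.32
Paid family leave insurance: $2,144.96 × 0.01 = $21.45
Charitable contribution: $24.47
Union dues: $153.75
Total deductions = $167.31 + $128.78 + $41.23 + $118.33 + $425.24 + $34.32 + $21.45 + $24.47 + $153.75 = $1,114.88
Net pay = $2,144.96 − $1,114.88 = $1,030.08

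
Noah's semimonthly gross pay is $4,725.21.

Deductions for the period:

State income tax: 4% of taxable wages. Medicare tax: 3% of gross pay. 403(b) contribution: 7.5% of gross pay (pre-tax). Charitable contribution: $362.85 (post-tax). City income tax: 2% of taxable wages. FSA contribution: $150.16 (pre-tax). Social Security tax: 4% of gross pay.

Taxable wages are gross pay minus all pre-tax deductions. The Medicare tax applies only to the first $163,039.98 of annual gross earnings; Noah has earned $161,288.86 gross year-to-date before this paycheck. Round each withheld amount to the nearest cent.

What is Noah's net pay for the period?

$3,363.03

403(b) contribution: $4,725.21 × 0.075 = $354.39
FSA contribution: $150.16
Pre-tax total = $354.39 + $150.16 = $504.55
Taxable wages = $4,725.21 − $504.55 = $4,220.66
City income tax: $4,220.66 × 0.02 = $84.41
State income tax: $4,220.66 × 0.04 = $168.83
Medicare tax: only $163,039.98 − $161,288.86 = $1,751.12 of this check is subject → $1,751.12 × 0.03 = $52.53
Social Security tax: $4,725.21 × 0.04 = $189.01
Charitable contribution: $362.85
Total deductions = $354.39 + $150.16 + $84.41 + $168.83 + $52.53 + $189.01 + $362.85 = $1,362.18
Net pay = $4,725.21 − $1,362.18 = $3,363.03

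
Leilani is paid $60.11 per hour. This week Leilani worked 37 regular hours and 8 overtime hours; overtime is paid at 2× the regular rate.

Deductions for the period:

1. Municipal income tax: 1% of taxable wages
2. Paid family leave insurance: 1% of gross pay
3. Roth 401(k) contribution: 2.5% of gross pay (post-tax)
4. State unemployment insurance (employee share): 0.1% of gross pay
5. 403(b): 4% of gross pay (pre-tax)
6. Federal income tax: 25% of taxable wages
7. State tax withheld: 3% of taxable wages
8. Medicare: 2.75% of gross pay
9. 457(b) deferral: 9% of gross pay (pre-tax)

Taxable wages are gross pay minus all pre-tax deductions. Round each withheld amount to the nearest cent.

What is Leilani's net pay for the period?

$1,765.58

Regular pay: 37 × $60.11 = $2,224.07
Overtime pay: 8 × $60.11 × 2 = $961.76
Gross pay = $2,224.07 + $961.76 = $3,185.83
457(b) deferral: $3,185.83 × 0.09 = $286.72
403(b): $3,185.83 × 0.04 = $127.43
Pre-tax total = $286.72 + $127.43 = $414.15
Taxable wages = $3,185.83 − $414.15 = $2,771.68
Federal income tax: $2,771.68 × 0.25 = $692.92
Municipal income tax: $2,771.68 × 0.01 = $27.72
State tax withheld: $2,771.68 × 0.03 = $83.15
State unemployment insurance (employee share): $3,185.83 × 0.001 = $3.19
Medicare: $3,185.83 × 0.0275 = $87.61
Paid family leave insurance: $3,185.83 × 0.01 = $31.86
Roth 401(k) contribution: $3,185.83 × 0.025 = $79.65
Total deductions = $286.72 + $127.43 + $692.92 + $27.72 + $83.15 + $3.19 + $87.61 + $31.86 + $79.65 = $1,420.25
Net pay = $3,185.83 − $1,420.25 = $1,765.58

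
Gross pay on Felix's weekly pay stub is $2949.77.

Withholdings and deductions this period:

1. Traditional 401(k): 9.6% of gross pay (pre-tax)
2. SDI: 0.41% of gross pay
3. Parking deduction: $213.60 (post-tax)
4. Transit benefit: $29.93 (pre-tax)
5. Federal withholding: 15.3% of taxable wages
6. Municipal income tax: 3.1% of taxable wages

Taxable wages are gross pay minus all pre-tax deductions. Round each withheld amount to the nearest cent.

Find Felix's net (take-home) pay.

Transit benefit: $29.93
Traditional 401(k): $2949.77 × 0.096 = $283.18
Pre-tax total = $29.93 + $283.18 = $313.11
Taxable wages = $2949.77 − $313.11 = $2636.66
Federal withholding: $2636.66 × 0.153 = $403.41
Municipal income tax: $2636.66 × 0.031 = $81.74
SDI: $2949.77 × 0.0041 = $12.09
Parking deduction: $213.60
Total deductions = $29.93 + $283.18 + $403.41 + $81.74 + $12.09 + $213.60 = $1023.95
Net pay = $2949.77 − $1023.95 = $1925.82

$1925.82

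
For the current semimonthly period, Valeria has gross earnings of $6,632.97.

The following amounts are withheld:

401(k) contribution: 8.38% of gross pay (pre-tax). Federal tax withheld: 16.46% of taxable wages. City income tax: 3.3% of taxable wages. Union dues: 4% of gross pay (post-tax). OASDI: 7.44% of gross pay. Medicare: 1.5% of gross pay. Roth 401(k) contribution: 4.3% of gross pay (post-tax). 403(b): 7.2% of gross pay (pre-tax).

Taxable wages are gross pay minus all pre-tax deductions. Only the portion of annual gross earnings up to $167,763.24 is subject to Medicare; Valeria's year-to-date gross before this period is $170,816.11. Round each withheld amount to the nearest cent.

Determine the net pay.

$3,449.05

401(k) contribution: $6,632.97 × 0.0838 = $555.84
403(b): $6,632.97 × 0.072 = $477.57
Pre-tax total = $555.84 + $477.57 = $1,033.41
Taxable wages = $6,632.97 − $1,033.41 = $5,599.56
City income tax: $5,599.56 × 0.033 = $184.79
Federal tax withheld: $5,599.56 × 0.1646 = $921.69
Medicare: annual cap $167,763.24 already reached (YTD $170,816.11), so $0.00
OASDI: $6,632.97 × 0.0744 = $493.49
Union dues: $6,632.97 × 0.04 = $265.32
Roth 401(k) contribution: $6,632.97 × 0.043 = $285.22
Total deductions = $555.84 + $477.57 + $184.79 + $921.69 + $0.00 + $493.49 + $265.32 + $285.22 = $3,183.92
Net pay = $6,632.97 − $3,183.92 = $3,449.05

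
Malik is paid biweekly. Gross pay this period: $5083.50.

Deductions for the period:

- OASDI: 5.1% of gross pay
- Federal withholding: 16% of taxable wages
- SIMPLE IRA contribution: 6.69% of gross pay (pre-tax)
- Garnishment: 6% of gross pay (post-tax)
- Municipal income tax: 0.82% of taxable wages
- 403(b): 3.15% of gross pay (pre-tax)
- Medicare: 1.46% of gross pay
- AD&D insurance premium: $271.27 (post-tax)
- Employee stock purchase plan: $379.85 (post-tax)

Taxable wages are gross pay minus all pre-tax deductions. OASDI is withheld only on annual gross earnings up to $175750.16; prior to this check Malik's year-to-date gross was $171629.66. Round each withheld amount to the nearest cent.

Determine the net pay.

$2571.88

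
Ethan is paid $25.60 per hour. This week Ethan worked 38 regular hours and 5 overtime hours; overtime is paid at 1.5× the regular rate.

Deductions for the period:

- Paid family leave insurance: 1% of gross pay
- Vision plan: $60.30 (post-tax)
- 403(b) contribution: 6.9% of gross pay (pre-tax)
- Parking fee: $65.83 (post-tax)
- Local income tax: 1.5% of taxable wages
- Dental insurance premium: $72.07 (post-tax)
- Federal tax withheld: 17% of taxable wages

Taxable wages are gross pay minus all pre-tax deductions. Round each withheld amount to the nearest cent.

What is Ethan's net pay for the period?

Regular pay: 38 × $25.60 = $972.80
Overtime pay: 5 × $25.60 × 1.5 = $192.00
Gross pay = $972.80 + $192.00 = $1164.80
403(b) contribution: $1164.80 × 0.069 = $80.37
Taxable wages = $1164.80 − $80.37 = $1084.43
Local income tax: $1084.43 × 0.015 = $16.27
Federal tax withheld: $1084.43 × 0.17 = $184.35
Paid family leave insurance: $1164.80 × 0.01 = $11.65
Vision plan: $60.30
Parking fee: $65.83
Dental insurance premium: $72.07
Total deductions = $80.37 + $16.27 + $184.35 + $11.65 + $60.30 + $65.83 + $72.07 = $490.84
Net pay = $1164.80 − $490.84 = $673.96

$673.96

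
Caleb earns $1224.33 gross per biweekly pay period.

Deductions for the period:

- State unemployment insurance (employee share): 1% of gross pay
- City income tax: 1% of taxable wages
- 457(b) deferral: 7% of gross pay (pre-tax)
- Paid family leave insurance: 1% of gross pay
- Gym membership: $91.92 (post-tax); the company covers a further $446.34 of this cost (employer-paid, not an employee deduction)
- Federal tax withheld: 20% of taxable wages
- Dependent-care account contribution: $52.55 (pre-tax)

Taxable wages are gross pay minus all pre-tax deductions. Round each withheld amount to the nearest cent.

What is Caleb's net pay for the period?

$741.60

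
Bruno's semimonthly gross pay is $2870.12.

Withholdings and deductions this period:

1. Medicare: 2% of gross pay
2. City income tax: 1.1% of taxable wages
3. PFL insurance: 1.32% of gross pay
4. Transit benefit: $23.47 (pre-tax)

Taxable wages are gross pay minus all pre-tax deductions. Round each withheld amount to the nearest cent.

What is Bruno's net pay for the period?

$2720.05

Transit benefit: $23.47
Taxable wages = $2870.12 − $23.47 = $2846.65
City income tax: $2846.65 × 0.011 = $31.31
Medicare: $2870.12 × 0.02 = $57.40
PFL insurance: $2870.12 × 0.0132 = $37.89
Total deductions = $23.47 + $31.31 + $57.40 + $37.89 = $150.07
Net pay = $2870.12 − $150.07 = $2720.05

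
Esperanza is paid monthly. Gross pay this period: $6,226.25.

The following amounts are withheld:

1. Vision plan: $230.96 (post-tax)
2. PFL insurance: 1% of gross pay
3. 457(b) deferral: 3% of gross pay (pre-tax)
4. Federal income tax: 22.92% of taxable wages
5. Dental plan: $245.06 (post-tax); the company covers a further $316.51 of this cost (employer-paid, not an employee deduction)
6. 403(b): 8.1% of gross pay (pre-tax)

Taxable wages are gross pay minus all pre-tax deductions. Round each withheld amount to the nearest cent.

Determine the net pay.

403(b): $6,226.25 × 0.081 = $504.33
457(b) deferral: $6,226.25 × 0.03 = $186.79
Pre-tax total = $504.33 + $186.79 = $691.12
Taxable wages = $6,226.25 − $691.12 = $5,535.13
Federal income tax: $5,535.13 × 0.2292 = $1,268.65
PFL insurance: $6,226.25 × 0.01 = $62.26
Dental plan: $245.06
Vision plan: $230.96
(Employer's $316.51 toward dental plan is not withheld from the employee.)
Total deductions = $504.33 + $186.79 + $1,268.65 + $62.26 + $245.06 + $230.96 = $2,498.05
Net pay = $6,226.25 − $2,498.05 = $3,728.20

$3,728.20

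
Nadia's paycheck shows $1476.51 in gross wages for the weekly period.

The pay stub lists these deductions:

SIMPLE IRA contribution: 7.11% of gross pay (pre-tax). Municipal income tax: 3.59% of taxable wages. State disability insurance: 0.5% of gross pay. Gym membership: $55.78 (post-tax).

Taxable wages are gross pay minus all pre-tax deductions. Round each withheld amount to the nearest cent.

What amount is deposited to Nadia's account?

$1259.13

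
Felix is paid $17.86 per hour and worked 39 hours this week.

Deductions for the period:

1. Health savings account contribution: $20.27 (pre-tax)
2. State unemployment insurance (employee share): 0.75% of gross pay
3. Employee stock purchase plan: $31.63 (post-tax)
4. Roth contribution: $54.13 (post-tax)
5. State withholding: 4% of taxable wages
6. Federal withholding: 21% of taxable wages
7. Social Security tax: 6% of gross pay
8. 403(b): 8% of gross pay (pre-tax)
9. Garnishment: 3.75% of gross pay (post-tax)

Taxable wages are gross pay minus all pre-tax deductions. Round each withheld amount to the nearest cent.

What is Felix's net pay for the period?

$306.52

Gross pay: 39 × $17.86 = $696.54
Health savings account contribution: $20.27
403(b): $696.54 × 0.08 = $55.72
Pre-tax total = $20.27 + $55.72 = $75.99
Taxable wages = $696.54 − $75.99 = $620.55
Federal withholding: $620.55 × 0.21 = $130.32
State withholding: $620.55 × 0.04 = $24.82
State unemployment insurance (employee share): $696.54 × 0.0075 = $5.22
Social Security tax: $696.54 × 0.06 = $41.79
Roth contribution: $54.13
Employee stock purchase plan: $31.63
Garnishment: $696.54 × 0.0375 = $26.12
Total deductions = $20.27 + $55.72 + $130.32 + $24.82 + $5.22 + $41.79 + $54.13 + $31.63 + $26.12 = $390.02
Net pay = $696.54 − $390.02 = $306.52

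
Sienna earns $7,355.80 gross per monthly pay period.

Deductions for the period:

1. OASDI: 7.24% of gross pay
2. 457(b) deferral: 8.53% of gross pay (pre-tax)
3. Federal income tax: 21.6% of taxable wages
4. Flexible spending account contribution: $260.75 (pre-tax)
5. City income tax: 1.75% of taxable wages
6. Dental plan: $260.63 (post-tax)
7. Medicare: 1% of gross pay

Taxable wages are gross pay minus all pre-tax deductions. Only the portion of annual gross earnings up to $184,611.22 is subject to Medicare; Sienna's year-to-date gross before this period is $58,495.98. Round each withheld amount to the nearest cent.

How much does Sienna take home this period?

Flexible spending account contribution: $260.75
457(b) deferral: $7,355.80 × 0.0853 = $627.45
Pre-tax total = $260.75 + $627.45 = $888.20
Taxable wages = $7,355.80 − $888.20 = $6,467.60
City income tax: $6,467.60 × 0.0175 = $113.18
Federal income tax: $6,467.60 × 0.216 = $1,397.00
Medicare: cap not yet reached, full $7,355.80 is subject → $7,355.80 × 0.01 = $73.56
OASDI: $7,355.80 × 0.0724 = $532.56
Dental plan: $260.63
Total deductions = $260.75 + $627.45 + $113.18 + $1,397.00 + $73.56 + $532.56 + $260.63 = $3,265.13
Net pay = $7,355.80 − $3,265.13 = $4,090.67

$4,090.67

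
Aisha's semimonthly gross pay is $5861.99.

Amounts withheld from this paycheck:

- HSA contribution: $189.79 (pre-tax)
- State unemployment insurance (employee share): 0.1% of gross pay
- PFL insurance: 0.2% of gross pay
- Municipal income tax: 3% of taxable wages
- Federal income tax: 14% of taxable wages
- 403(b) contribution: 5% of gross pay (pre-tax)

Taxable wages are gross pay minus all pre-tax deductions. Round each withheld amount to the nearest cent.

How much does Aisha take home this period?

HSA contribution: $189.79
403(b) contribution: $5861.99 × 0.05 = $293.10
Pre-tax total = $189.79 + $293.10 = $482.89
Taxable wages = $5861.99 − $482.89 = $5379.10
Federal income tax: $5379.10 × 0.14 = $753.07
Municipal income tax: $5379.10 × 0.03 = $161.37
State unemployment insurance (employee share): $5861.99 × 0.001 = $5.86
PFL insurance: $5861.99 × 0.002 = $11.72
Total deductions = $189.79 + $293.10 + $753.07 + $161.37 + $5.86 + $11.72 = $1414.91
Net pay = $5861.99 − $1414.91 = $4447.08

$4447.08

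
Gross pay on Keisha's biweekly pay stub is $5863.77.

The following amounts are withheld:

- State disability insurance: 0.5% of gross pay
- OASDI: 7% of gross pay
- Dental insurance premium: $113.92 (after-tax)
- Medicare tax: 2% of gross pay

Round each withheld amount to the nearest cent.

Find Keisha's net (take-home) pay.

State disability insurance: $5863.77 × 0.005 = $29.32
OASDI: $5863.77 × 0.07 = $410.46
Medicare tax: $5863.77 × 0.02 = $117.28
Dental insurance premium: $113.92
Total deductions = $29.32 + $410.46 + $117.28 + $113.92 = $670.98
Net pay = $5863.77 − $670.98 = $5192.79

$5192.79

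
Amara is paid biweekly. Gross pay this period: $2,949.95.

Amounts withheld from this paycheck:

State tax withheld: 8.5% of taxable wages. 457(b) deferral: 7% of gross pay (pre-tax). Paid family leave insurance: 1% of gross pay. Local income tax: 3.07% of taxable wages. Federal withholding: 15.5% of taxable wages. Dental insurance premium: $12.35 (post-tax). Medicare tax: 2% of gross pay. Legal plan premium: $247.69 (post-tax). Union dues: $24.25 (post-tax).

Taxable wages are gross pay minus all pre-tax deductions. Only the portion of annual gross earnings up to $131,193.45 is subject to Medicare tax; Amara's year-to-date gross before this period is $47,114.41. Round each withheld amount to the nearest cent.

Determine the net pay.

457(b) deferral: $2,949.95 × 0.07 = $206.50
Taxable wages = $2,949.95 − $206.50 = $2,743.45
Federal withholding: $2,743.45 × 0.155 = $425.23
Local income tax: $2,743.45 × 0.0307 = $84.22
State tax withheld: $2,743.45 × 0.085 = $233.19
Paid family leave insurance: $2,949.95 × 0.01 = $29.50
Medicare tax: cap not yet reached, full $2,949.95 is subject → $2,949.95 × 0.02 = $59.00
Legal plan premium: $247.69
Dental insurance premium: $12.35
Union dues: $24.25
Total deductions = $206.50 + $425.23 + $84.22 + $233.19 + $29.50 + $59.00 + $247.69 + $12.35 + $24.25 = $1,321.93
Net pay = $2,949.95 − $1,321.93 = $1,628.02

$1,628.02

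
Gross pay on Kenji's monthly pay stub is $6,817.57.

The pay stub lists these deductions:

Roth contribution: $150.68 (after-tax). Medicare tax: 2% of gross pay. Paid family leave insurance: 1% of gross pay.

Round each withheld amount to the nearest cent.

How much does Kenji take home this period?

Paid family leave insurance: $6,817.57 × 0.01 = $68.18
Medicare tax: $6,817.57 × 0.02 = $136.35
Roth contribution: $150.68
Total deductions = $68.18 + $136.35 + $150.68 = $355.21
Net pay = $6,817.57 − $355.21 = $6,462.36

$6,462.36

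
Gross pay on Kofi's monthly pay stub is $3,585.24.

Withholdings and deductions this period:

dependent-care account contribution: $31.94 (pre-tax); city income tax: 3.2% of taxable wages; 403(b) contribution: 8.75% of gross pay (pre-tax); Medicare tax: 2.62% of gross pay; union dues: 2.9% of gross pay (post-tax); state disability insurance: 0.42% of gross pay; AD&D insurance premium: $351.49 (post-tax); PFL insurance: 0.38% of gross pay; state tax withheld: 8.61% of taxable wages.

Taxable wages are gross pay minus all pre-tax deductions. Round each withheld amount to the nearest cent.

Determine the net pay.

$2,278.92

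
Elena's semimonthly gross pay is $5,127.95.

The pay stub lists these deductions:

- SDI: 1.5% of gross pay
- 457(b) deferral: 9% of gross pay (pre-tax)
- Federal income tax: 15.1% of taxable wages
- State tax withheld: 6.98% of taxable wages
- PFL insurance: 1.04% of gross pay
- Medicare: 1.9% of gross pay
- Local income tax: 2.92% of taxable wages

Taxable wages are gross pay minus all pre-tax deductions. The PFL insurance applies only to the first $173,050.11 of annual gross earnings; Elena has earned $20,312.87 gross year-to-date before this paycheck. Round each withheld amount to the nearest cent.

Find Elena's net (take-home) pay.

457(b) deferral: $5,127.95 × 0.09 = $461.52
Taxable wages = $5,127.95 − $461.52 = $4,666.43
Local income tax: $4,666.43 × 0.0292 = $136.26
State tax withheld: $4,666.43 × 0.0698 = $325.72
Federal income tax: $4,666.43 × 0.151 = $704.63
Medicare: $5,127.95 × 0.019 = $97.43
PFL insurance: cap not yet reached, full $5,127.95 is subject → $5,127.95 × 0.0104 = $53.33
SDI: $5,127.95 × 0.015 = $76.92
Total deductions = $461.52 + $136.26 + $325.72 + $704.63 + $97.43 + $53.33 + $76.92 = $1,855.81
Net pay = $5,127.95 − $1,855.81 = $3,272.14

$3,272.14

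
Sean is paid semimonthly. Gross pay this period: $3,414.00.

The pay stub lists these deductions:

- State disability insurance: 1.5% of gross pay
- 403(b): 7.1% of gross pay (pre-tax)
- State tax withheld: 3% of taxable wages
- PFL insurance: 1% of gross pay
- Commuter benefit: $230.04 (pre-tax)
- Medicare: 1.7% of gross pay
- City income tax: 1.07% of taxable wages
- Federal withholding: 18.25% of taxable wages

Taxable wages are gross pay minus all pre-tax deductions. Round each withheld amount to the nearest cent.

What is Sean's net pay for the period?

$2,141.62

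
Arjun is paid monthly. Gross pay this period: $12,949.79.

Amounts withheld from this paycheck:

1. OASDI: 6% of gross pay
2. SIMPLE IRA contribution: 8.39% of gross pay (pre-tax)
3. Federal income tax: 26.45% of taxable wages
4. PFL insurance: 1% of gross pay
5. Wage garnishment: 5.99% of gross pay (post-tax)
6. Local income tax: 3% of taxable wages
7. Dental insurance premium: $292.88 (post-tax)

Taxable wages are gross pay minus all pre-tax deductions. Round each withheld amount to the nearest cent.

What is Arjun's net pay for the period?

SIMPLE IRA contribution: $12,949.79 × 0.0839 = $1,086.49
Taxable wages = $12,949.79 − $1,086.49 = $11,863.30
Federal income tax: $11,863.30 × 0.2645 = $3,137.84
Local income tax: $11,863.30 × 0.03 = $355.90
OASDI: $12,949.79 × 0.06 = $776.99
PFL insurance: $12,949.79 × 0.01 = $129.50
Wage garnishment: $12,949.79 × 0.0599 = $775.69
Dental insurance premium: $292.88
Total deductions = $1,086.49 + $3,137.84 + $355.90 + $776.99 + $129.50 + $775.69 + $292.88 = $6,555.29
Net pay = $12,949.79 − $6,555.29 = $6,394.50

$6,394.50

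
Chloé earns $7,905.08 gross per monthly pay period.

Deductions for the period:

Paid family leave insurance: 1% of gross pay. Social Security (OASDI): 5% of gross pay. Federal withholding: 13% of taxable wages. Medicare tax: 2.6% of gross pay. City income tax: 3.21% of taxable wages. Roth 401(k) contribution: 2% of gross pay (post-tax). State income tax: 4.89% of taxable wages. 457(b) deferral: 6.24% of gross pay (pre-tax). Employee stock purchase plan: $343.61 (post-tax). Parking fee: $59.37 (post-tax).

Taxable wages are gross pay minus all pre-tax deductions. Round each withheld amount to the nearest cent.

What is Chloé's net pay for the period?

$4,607.00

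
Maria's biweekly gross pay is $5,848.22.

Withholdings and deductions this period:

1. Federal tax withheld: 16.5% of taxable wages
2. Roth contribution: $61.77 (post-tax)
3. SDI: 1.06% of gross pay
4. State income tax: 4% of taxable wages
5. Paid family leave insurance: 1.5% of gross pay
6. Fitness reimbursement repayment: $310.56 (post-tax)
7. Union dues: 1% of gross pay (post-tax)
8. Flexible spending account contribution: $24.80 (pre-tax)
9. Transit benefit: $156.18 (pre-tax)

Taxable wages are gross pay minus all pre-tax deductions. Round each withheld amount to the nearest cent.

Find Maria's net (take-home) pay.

$3,924.94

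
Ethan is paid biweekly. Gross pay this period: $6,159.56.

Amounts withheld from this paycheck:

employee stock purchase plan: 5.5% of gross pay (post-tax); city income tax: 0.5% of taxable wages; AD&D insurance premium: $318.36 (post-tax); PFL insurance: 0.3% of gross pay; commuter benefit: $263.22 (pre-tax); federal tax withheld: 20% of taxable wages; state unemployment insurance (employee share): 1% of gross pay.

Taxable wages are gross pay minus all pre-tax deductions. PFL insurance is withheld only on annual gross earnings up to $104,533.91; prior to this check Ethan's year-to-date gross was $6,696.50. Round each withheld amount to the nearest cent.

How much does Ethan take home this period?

$3,950.37

Commuter benefit: $263.22
Taxable wages = $6,159.56 − $263.22 = $5,896.34
City income tax: $5,896.34 × 0.005 = $29.48
Federal tax withheld: $5,896.34 × 0.2 = $1,179.27
PFL insurance: cap not yet reached, full $6,159.56 is subject → $6,159.56 × 0.003 = $18.48
State unemployment insurance (employee share): $6,159.56 × 0.01 = $61.60
AD&D insurance premium: $318.36
Employee stock purchase plan: $6,159.56 × 0.055 = $338.78
Total deductions = $263.22 + $29.48 + $1,179.27 + $18.48 + $61.60 + $318.36 + $338.78 = $2,209.19
Net pay = $6,159.56 − $2,209.19 = $3,950.37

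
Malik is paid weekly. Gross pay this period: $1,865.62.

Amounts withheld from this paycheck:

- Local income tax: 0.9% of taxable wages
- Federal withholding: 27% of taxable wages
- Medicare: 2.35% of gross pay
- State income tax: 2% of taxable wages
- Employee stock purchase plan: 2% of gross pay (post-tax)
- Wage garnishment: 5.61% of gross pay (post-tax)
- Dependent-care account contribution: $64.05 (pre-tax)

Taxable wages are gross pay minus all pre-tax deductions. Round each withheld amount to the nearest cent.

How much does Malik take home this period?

$1,077.10

Dependent-care account contribution: $64.05
Taxable wages = $1,865.62 − $64.05 = $1,801.57
Federal withholding: $1,801.57 × 0.27 = $486.42
State income tax: $1,801.57 × 0.02 = $36.03
Local income tax: $1,801.57 × 0.009 = $16.21
Medicare: $1,865.62 × 0.0235 = $43.84
Wage garnishment: $1,865.62 × 0.0561 = $104.66
Employee stock purchase plan: $1,865.62 × 0.02 = $37.31
Total deductions = $64.05 + $486.42 + $36.03 + $16.21 + $43.84 + $104.66 + $37.31 = $788.52
Net pay = $1,865.62 − $788.52 = $1,077.10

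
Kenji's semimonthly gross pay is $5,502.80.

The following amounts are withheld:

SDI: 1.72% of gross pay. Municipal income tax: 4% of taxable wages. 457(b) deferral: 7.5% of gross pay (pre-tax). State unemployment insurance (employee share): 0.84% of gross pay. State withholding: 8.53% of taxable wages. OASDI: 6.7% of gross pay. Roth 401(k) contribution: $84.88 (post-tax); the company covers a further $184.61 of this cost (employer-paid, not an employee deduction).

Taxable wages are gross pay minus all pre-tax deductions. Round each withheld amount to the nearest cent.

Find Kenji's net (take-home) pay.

$3,857.87

457(b) deferral: $5,502.80 × 0.075 = $412.71
Taxable wages = $5,502.80 − $412.71 = $5,090.09
Municipal income tax: $5,090.09 × 0.04 = $203.60
State withholding: $5,090.09 × 0.0853 = $434.18
State unemployment insurance (employee share): $5,502.80 × 0.0084 = $46.22
SDI: $5,502.80 × 0.0172 = $94.65
OASDI: $5,502.80 × 0.067 = $368.69
Roth 401(k) contribution: $84.88
(Employer's $184.61 toward Roth 401(k) contribution is not withheld from the employee.)
Total deductions = $412.71 + $203.60 + $434.18 + $46.22 + $94.65 + $368.69 + $84.88 = $1,644.93
Net pay = $5,502.80 − $1,644.93 = $3,857.87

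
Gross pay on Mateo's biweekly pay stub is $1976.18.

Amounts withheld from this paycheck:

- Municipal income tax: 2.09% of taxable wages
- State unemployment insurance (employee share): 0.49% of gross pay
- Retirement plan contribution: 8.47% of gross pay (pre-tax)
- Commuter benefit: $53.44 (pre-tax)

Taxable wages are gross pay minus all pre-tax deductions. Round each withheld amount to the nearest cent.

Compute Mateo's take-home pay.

Retirement plan contribution: $1976.18 × 0.0847 = $167.38
Commuter benefit: $53.44
Pre-tax total = $167.38 + $53.44 = $220.82
Taxable wages = $1976.18 − $220.82 = $1755.36
Municipal income tax: $1755.36 × 0.0209 = $36.69
State unemployment insurance (employee share): $1976.18 × 0.0049 = $9.68
Total deductions = $167.38 + $53.44 + $36.69 + $9.68 = $267.19
Net pay = $1976.18 − $267.19 = $1708.99

$1708.99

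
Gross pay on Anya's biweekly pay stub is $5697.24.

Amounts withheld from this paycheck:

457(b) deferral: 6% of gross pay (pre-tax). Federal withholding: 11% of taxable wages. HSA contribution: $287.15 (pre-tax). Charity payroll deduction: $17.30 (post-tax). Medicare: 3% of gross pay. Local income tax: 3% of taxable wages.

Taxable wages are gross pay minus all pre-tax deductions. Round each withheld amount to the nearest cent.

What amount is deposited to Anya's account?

$4170.48

457(b) deferral: $5697.24 × 0.06 = $341.83
HSA contribution: $287.15
Pre-tax total = $341.83 + $287.15 = $628.98
Taxable wages = $5697.24 − $628.98 = $5068.26
Local income tax: $5068.26 × 0.03 = $152.05
Federal withholding: $5068.26 × 0.11 = $557.51
Medicare: $5697.24 × 0.03 = $170.92
Charity payroll deduction: $17.30
Total deductions = $341.83 + $287.15 + $152.05 + $557.51 + $170.92 + $17.30 = $1526.76
Net pay = $5697.24 − $1526.76 = $4170.48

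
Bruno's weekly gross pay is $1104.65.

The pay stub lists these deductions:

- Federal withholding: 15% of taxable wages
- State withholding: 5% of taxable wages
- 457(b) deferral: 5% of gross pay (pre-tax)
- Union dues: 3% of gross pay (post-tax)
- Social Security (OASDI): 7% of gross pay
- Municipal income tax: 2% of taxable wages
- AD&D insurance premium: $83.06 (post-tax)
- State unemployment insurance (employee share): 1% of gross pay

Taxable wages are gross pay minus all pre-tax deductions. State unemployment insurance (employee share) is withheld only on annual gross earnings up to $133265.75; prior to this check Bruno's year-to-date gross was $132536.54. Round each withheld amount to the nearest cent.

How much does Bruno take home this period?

457(b) deferral: $1104.65 × 0.05 = $55.23
Taxable wages = $1104.65 − $55.23 = $1049.42
State withholding: $1049.42 × 0.05 = $52.47
Federal withholding: $1049.42 × 0.15 = $157.41
Municipal income tax: $1049.42 × 0.02 = $20.99
Social Security (OASDI): $1104.65 × 0.07 = $77.33
State unemployment insurance (employee share): only $133265.75 − $132536.54 = $729.21 of this check is subject → $729.21 × 0.01 = $7.29
Union dues: $1104.65 × 0.03 = $33.14
AD&D insurance premium: $83.06
Total deductions = $55.23 + $52.47 + $157.41 + $20.99 + $77.33 + $7.29 + $33.14 + $83.06 = $486.92
Net pay = $1104.65 − $486.92 = $617.73

$617.73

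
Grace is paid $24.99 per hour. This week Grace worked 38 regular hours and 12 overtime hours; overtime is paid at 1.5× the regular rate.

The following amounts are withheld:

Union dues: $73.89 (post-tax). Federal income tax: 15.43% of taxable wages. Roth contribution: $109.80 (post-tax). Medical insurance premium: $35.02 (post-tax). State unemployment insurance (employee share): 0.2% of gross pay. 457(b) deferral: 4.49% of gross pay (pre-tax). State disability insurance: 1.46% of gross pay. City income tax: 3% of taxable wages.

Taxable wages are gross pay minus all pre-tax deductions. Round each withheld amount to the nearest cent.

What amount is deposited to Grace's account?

Regular pay: 38 × $24.99 = $949.62
Overtime pay: 12 × $24.99 × 1.5 = $449.82
Gross pay = $949.62 + $449.82 = $1,399.44
457(b) deferral: $1,399.44 × 0.0449 = $62.83
Taxable wages = $1,399.44 − $62.83 = $1,336.61
City income tax: $1,336.61 × 0.03 = $40.10
Federal income tax: $1,336.61 × 0.1543 = $206.24
State unemployment insurance (employee share): $1,399.44 × 0.002 = $2.80
State disability insurance: $1,399.44 × 0.0146 = $20.43
Union dues: $73.89
Medical insurance premium: $35.02
Roth contribution: $109.80
Total deductions = $62.83 + $40.10 + $206.24 + $2.80 + $20.43 + $73.89 + $35.02 + $109.80 = $551.11
Net pay = $1,399.44 − $551.11 = $848.33

$848.33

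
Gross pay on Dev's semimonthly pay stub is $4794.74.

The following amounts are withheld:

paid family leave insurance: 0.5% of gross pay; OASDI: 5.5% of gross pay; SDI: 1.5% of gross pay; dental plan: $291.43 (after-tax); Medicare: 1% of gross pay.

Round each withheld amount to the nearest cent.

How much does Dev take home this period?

OASDI: $4794.74 × 0.055 = $263.71
Medicare: $4794.74 × 0.01 = $47.95
SDI: $4794.74 × 0.015 = $71.92
Paid family leave insurance: $4794.74 × 0.005 = $23.97
Dental plan: $291.43
Total deductions = $263.71 + $47.95 + $71.92 + $23.97 + $291.43 = $698.98
Net pay = $4794.74 − $698.98 = $4095.76

$4095.76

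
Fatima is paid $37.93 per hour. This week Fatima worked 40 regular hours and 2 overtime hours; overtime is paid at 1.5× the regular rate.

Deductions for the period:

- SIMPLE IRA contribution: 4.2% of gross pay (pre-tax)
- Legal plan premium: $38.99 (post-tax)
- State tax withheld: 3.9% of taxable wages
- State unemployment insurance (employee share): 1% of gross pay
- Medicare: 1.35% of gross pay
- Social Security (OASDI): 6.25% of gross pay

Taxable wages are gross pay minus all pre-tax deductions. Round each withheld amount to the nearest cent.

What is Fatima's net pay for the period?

Regular pay: 40 × $37.93 = $1517.20
Overtime pay: 2 × $37.93 × 1.5 = $113.79
Gross pay = $1517.20 + $113.79 = $1630.99
SIMPLE IRA contribution: $1630.99 × 0.042 = $68.50
Taxable wages = $1630.99 − $68.50 = $1562.49
State tax withheld: $1562.49 × 0.039 = $60.94
State unemployment insurance (employee share): $1630.99 × 0.01 = $16.31
Social Security (OASDI): $1630.99 × 0.0625 = $101.94
Medicare: $1630.99 × 0.0135 = $22.02
Legal plan premium: $38.99
Total deductions = $68.50 + $60.94 + $16.31 + $101.94 + $22.02 + $38.99 = $308.70
Net pay = $1630.99 − $308.70 = $1322.29

$1322.29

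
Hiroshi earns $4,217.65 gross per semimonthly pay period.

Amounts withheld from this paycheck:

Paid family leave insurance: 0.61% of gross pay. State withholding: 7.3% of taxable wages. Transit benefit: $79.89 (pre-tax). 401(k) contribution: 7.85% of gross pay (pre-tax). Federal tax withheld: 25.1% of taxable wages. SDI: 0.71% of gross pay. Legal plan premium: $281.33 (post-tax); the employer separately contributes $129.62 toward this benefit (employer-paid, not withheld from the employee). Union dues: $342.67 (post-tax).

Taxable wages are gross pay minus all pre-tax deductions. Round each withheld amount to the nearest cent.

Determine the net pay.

$1,893.63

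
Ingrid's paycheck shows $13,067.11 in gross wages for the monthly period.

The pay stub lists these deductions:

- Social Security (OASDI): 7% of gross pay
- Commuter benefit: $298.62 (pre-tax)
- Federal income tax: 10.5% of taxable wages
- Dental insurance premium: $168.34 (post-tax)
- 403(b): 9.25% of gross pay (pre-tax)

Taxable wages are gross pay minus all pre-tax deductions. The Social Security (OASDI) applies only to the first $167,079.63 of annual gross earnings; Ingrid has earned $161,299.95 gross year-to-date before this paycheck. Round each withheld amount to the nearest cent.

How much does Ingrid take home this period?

$9,773.08

Commuter benefit: $298.62
403(b): $13,067.11 × 0.0925 = $1,208.71
Pre-tax total = $298.62 + $1,208.71 = $1,507.33
Taxable wages = $13,067.11 − $1,507.33 = $11,559.78
Federal income tax: $11,559.78 × 0.105 = $1,213.78
Social Security (OASDI): only $167,079.63 − $161,299.95 = $5,779.68 of this check is subject → $5,779.68 × 0.07 = $404.58
Dental insurance premium: $168.34
Total deductions = $298.62 + $1,208.71 + $1,213.78 + $404.58 + $168.34 = $3,294.03
Net pay = $13,067.11 − $3,294.03 = $9,773.08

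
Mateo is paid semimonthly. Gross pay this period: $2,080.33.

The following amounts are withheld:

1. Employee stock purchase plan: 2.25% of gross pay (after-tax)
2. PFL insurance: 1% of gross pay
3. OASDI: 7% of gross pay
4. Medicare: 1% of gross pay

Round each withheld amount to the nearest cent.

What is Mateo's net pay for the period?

$1,846.30

Medicare: $2,080.33 × 0.01 = $20.80
OASDI: $2,080.33 × 0.07 = $145.62
PFL insurance: $2,080.33 × 0.01 = $20.80
Employee stock purchase plan: $2,080.33 × 0.0225 = $46.81
Total deductions = $20.80 + $145.62 + $20.80 + $46.81 = $234.03
Net pay = $2,080.33 − $234.03 = $1,846.30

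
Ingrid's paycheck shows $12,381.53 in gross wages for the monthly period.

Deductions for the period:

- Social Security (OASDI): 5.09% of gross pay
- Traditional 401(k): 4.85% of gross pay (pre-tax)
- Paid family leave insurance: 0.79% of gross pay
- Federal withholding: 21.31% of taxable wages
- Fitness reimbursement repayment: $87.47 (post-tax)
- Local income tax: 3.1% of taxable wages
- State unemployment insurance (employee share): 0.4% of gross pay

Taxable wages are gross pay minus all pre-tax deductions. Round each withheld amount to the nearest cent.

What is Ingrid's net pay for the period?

$8,040.25

Traditional 401(k): $12,381.53 × 0.0485 = $600.50
Taxable wages = $12,381.53 − $600.50 = $11,781.03
Local income tax: $11,781.03 × 0.031 = $365.21
Federal withholding: $11,781.03 × 0.2131 = $2,510.54
Paid family leave insurance: $12,381.53 × 0.0079 = $97.81
Social Security (OASDI): $12,381.53 × 0.0509 = $630.22
State unemployment insurance (employee share): $12,381.53 × 0.004 = $49.53
Fitness reimbursement repayment: $87.47
Total deductions = $600.50 + $365.21 + $2,510.54 + $97.81 + $630.22 + $49.53 + $87.47 = $4,341.28
Net pay = $12,381.53 − $4,341.28 = $8,040.25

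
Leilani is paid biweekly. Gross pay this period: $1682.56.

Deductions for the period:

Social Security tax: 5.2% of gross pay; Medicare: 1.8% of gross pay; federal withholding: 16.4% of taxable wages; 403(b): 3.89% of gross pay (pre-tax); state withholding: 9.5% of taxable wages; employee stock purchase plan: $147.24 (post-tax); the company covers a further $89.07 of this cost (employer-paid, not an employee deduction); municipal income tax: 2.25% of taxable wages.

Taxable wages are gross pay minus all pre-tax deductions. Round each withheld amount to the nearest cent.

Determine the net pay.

403(b): $1682.56 × 0.0389 = $65.45
Taxable wages = $1682.56 − $65.45 = $1617.11
State withholding: $1617.11 × 0.095 = $153.63
Federal withholding: $1617.11 × 0.164 = $265.21
Municipal income tax: $1617.11 × 0.0225 = $36.38
Medicare: $1682.56 × 0.018 = $30.29
Social Security tax: $1682.56 × 0.052 = $87.49
Employee stock purchase plan: $147.24
(Employer's $89.07 toward employee stock purchase plan is not withheld from the employee.)
Total deductions = $65.45 + $153.63 + $265.21 + $36.38 + $30.29 + $87.49 + $147.24 = $785.69
Net pay = $1682.56 − $785.69 = $896.87

$896.87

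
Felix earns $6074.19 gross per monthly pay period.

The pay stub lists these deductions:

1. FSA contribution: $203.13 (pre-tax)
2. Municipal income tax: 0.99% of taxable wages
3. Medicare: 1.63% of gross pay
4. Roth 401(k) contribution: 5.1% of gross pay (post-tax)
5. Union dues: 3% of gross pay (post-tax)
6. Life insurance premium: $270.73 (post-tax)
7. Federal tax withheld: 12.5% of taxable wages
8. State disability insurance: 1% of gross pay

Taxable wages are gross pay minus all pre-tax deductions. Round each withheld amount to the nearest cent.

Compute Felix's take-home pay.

$4156.57

FSA contribution: $203.13
Taxable wages = $6074.19 − $203.13 = $5871.06
Municipal income tax: $5871.06 × 0.0099 = $58.12
Federal tax withheld: $5871.06 × 0.125 = $733.88
State disability insurance: $6074.19 × 0.01 = $60.74
Medicare: $6074.19 × 0.0163 = $99.01
Roth 401(k) contribution: $6074.19 × 0.051 = $309.78
Life insurance premium: $270.73
Union dues: $6074.19 × 0.03 = $182.23
Total deductions = $203.13 + $58.12 + $733.88 + $60.74 + $99.01 + $309.78 + $270.73 + $182.23 = $1917.62
Net pay = $6074.19 − $1917.62 = $4156.57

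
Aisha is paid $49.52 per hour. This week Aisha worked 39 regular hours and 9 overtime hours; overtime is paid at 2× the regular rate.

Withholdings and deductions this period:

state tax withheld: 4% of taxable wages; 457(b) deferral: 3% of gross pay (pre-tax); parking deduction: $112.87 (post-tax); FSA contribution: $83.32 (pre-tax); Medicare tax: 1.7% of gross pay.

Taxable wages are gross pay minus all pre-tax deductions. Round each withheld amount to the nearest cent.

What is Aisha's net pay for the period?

Regular pay: 39 × $49.52 = $1,931.28
Overtime pay: 9 × $49.52 × 2 = $891.36
Gross pay = $1,931.28 + $891.36 = $2,822.64
457(b) deferral: $2,822.64 × 0.03 = $84.68
FSA contribution: $83.32
Pre-tax total = $84.68 + $83.32 = $168.00
Taxable wages = $2,822.64 − $168.00 = $2,654.64
State tax withheld: $2,654.64 × 0.04 = $106.19
Medicare tax: $2,822.64 × 0.017 = $47.98
Parking deduction: $112.87
Total deductions = $84.68 + $83.32 + $106.19 + $47.98 + $112.87 = $435.04
Net pay = $2,822.64 − $435.04 = $2,387.60

$2,387.60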